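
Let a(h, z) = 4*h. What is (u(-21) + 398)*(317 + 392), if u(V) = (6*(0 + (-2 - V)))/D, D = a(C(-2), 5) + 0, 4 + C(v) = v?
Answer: 1115257/4 ≈ 2.7881e+5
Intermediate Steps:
C(v) = -4 + v
D = -24 (D = 4*(-4 - 2) + 0 = 4*(-6) + 0 = -24 + 0 = -24)
u(V) = 1/2 + V/4 (u(V) = (6*(0 + (-2 - V)))/(-24) = (6*(-2 - V))*(-1/24) = (-12 - 6*V)*(-1/24) = 1/2 + V/4)
(u(-21) + 398)*(317 + 392) = ((1/2 + (1/4)*(-21)) + 398)*(317 + 392) = ((1/2 - 21/4) + 398)*709 = (-19/4 + 398)*709 = (1573/4)*709 = 1115257/4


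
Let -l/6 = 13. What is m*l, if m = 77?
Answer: -6006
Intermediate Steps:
l = -78 (l = -6*13 = -78)
m*l = 77*(-78) = -6006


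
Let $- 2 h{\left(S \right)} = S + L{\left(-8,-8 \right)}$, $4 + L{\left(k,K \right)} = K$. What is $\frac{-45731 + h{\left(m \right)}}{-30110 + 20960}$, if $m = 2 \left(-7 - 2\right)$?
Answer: $\frac{22858}{4575} \approx 4.9963$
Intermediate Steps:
$m = -18$ ($m = 2 \left(-9\right) = -18$)
$L{\left(k,K \right)} = -4 + K$
$h{\left(S \right)} = 6 - \frac{S}{2}$ ($h{\left(S \right)} = - \frac{S - 12}{2} = - \frac{-12 + S}{2} = 6 - \frac{S}{2}$)
$\frac{-45731 + h{\left(m \right)}}{-30110 + 20960} = \frac{-45731 + \left(6 - -9\right)}{-30110 + 20960} = \frac{-45731 + \left(6 + 9\right)}{-9150} = \left(-45731 + 15\right) \left(- \frac{1}{9150}\right) = \left(-45716\right) \left(- \frac{1}{9150}\right) = \frac{22858}{4575}$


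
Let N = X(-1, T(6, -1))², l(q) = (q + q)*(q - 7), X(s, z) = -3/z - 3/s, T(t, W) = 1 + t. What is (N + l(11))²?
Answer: 21492496/2401 ≈ 8951.5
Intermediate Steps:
X(s, z) = -3/s - 3/z
l(q) = 2*q*(-7 + q) (l(q) = (2*q)*(-7 + q) = 2*q*(-7 + q))
N = 324/49 (N = (-3/(-1) - 3/(1 + 6))² = (-3*(-1) - 3/7)² = (3 - 3*⅐)² = (3 - 3/7)² = (18/7)² = 324/49 ≈ 6.6122)
(N + l(11))² = (324/49 + 2*11*(-7 + 11))² = (324/49 + 2*11*4)² = (324/49 + 88)² = (4636/49)² = 21492496/2401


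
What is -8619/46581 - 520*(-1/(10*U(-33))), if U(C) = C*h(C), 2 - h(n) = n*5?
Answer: -16640507/85569297 ≈ -0.19447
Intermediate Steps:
h(n) = 2 - 5*n (h(n) = 2 - n*5 = 2 - 5*n)
U(C) = C*(2 - 5*C)
-8619/46581 - 520*(-1/(10*U(-33))) = -8619/46581 - 520*1/(330*(2 - 5*(-33))) = -8619*1/46581 - 520*1/(330*(2 + 165)) = -2873/15527 - 520/(-33*167*(-10)) = -2873/15527 - 520/((-5511*(-10))) = -2873/15527 - 520/55110 = -2873/15527 - 520*1/55110 = -2873/15527 - 52/5511 = -16640507/85569297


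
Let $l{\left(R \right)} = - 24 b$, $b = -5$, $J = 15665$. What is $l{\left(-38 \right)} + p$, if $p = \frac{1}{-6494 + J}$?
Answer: $\frac{1100521}{9171} \approx 120.0$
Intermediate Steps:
$l{\left(R \right)} = 120$ ($l{\left(R \right)} = \left(-24\right) \left(-5\right) = 120$)
$p = \frac{1}{9171}$ ($p = \frac{1}{-6494 + 15665} = \frac{1}{9171} \approx 0.00010904$)
$l{\left(-38 \right)} + p = 120 + \frac{1}{9171} = \frac{1100521}{9171}$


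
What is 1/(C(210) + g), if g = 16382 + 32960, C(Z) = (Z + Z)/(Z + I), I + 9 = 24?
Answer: 15/740158 ≈ 2.0266e-5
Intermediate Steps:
I = 15 (I = -9 + 24 = 15)
C(Z) = 2*Z/(15 + Z) (C(Z) = (Z + Z)/(Z + 15) = (2*Z)/(15 + Z) = 2*Z/(15 + Z))
g = 49342
1/(C(210) + g) = 1/(2*210/(15 + 210) + 49342) = 1/(2*210/225 + 49342) = 1/(2*210*(1/225) + 49342) = 1/(28/15 + 49342) = 1/(740158/15) = 15/740158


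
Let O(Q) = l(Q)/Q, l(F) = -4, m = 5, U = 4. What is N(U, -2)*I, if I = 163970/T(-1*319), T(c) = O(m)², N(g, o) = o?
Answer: -2049625/4 ≈ -5.1241e+5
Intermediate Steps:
O(Q) = -4/Q
T(c) = 16/25 (T(c) = (-4/5)² = (-4*⅕)² = (-⅘)² = 16/25)
I = 2049625/8 (I = 163970/(16/25) = 163970*(25/16) = 2049625/8 ≈ 2.5620e+5)
N(U, -2)*I = -2*2049625/8 = -2049625/4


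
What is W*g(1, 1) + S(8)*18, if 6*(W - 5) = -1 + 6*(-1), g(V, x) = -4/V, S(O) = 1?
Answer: 8/3 ≈ 2.6667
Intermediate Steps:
W = 23/6 (W = 5 + (-1 + 6*(-1))/6 = 5 + (-1 - 6)/6 = 5 + (⅙)*(-7) = 5 - 7/6 = 23/6 ≈ 3.8333)
W*g(1, 1) + S(8)*18 = 23*(-4/1)/6 + 1*18 = 23*(-4*1)/6 + 18 = (23/6)*(-4) + 18 = -46/3 + 18 = 8/3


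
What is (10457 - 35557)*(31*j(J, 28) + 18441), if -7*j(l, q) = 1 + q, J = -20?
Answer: -3217518800/7 ≈ -4.5965e+8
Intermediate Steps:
j(l, q) = -⅐ - q/7 (j(l, q) = -(1 + q)/7 = -⅐ - q/7)
(10457 - 35557)*(31*j(J, 28) + 18441) = (10457 - 35557)*(31*(-⅐ - ⅐*28) + 18441) = -25100*(31*(-⅐ - 4) + 18441) = -25100*(31*(-29/7) + 18441) = -25100*(-899/7 + 18441) = -25100*128188/7 = -3217518800/7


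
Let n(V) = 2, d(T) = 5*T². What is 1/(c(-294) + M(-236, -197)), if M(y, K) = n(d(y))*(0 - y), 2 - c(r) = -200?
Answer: 1/674 ≈ 0.0014837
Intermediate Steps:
c(r) = 202 (c(r) = 2 - 1*(-200) = 2 + 200 = 202)
M(y, K) = -2*y (M(y, K) = 2*(0 - y) = 2*(-y) = -2*y)
1/(c(-294) + M(-236, -197)) = 1/(202 - 2*(-236)) = 1/(202 + 472) = 1/674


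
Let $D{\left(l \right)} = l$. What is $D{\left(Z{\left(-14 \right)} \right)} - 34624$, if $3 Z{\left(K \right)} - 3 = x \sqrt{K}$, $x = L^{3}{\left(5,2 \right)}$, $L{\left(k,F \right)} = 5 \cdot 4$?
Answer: $-34623 + \frac{8000 i \sqrt{14}}{3} \approx -34623.0 + 9977.8 i$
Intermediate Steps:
$L{\left(k,F \right)} = 20$
$x = 8000$ ($x = 20^{3} = 8000$)
$Z{\left(K \right)} = 1 + \frac{8000 \sqrt{K}}{3}$
$D{\left(Z{\left(-14 \right)} \right)} - 34624 = \left(1 + \frac{8000 \sqrt{-14}}{3}\right) - 34624 = \left(1 + \frac{8000 i \sqrt{14}}{3}\right) - 34624 = -34623 + \frac{8000 i \sqrt{14}}{3}$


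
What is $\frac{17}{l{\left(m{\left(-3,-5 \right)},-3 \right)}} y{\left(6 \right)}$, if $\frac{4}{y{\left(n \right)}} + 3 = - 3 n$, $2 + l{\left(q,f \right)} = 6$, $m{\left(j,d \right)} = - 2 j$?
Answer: $- \frac{17}{21} \approx -0.80952$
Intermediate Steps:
$l{\left(q,f \right)} = 4$ ($l{\left(q,f \right)} = -2 + 6 = 4$)
$y{\left(n \right)} = \frac{4}{-3 - 3 n}$
$\frac{17}{l{\left(m{\left(-3,-5 \right)},-3 \right)}} y{\left(6 \right)} = \frac{17}{4} \left(- \frac{4}{3 + 3 \cdot 6}\right) = 17 \cdot \frac{1}{4} \left(- \frac{4}{3 + 18}\right) = \frac{17 \left(- \frac{4}{21}\right)}{4} = \frac{17 \left(\left(-4\right) \frac{1}{21}\right)}{4} = \frac{17}{4} \left(- \frac{4}{21}\right) = - \frac{17}{21}$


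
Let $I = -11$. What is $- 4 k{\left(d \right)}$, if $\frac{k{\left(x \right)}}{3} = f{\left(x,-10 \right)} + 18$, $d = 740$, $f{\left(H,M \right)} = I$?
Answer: $-84$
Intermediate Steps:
$f{\left(H,M \right)} = -11$
$k{\left(x \right)} = 21$ ($k{\left(x \right)} = 3 \left(-11 + 18\right) = 3 \cdot 7 = 21$)
$- 4 k{\left(d \right)} = \left(-4\right) 21 = -84$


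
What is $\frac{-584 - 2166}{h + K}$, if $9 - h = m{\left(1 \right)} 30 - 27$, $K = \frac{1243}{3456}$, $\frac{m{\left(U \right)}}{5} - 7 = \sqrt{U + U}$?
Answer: $\frac{33293852064000}{11734519745881} - \frac{4926873600000 \sqrt{2}}{11734519745881} \approx 2.2435$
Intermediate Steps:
$m{\left(U \right)} = 35 + 5 \sqrt{2} \sqrt{U}$ ($m{\left(U \right)} = 35 + 5 \sqrt{U + U} = 35 + 5 \sqrt{2 U} = 35 + 5 \sqrt{2} \sqrt{U}$)
$K = \frac{1243}{3456}$ ($K = 1243 \cdot \frac{1}{3456} = \frac{1243}{3456} \approx 0.35966$)
$h = -1014 - 150 \sqrt{2}$ ($h = 9 - \left(\left(35 + 5 \sqrt{2} \sqrt{1}\right) 30 - 27\right) = 9 - \left(\left(35 + 5 \sqrt{2} \cdot 1\right) 30 - 27\right) = 9 - \left(\left(35 + 5 \sqrt{2}\right) 30 - 27\right) = 9 - \left(\left(1050 + 150 \sqrt{2}\right) - 27\right) = 9 - \left(1023 + 150 \sqrt{2}\right) = -1014 - 150 \sqrt{2} \approx -1226.1$)
$\frac{-584 - 2166}{h + K} = \frac{-584 - 2166}{\left(-1014 - 150 \sqrt{2}\right) + \frac{1243}{3456}} = - \frac{2750}{- \frac{3503141}{3456} - 150 \sqrt{2}}$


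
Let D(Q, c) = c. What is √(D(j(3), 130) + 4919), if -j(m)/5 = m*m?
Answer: 3*√561 ≈ 71.056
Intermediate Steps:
j(m) = -5*m² (j(m) = -5*m*m = -5*m²)
√(D(j(3), 130) + 4919) = √(130 + 4919) = √5049 = 3*√561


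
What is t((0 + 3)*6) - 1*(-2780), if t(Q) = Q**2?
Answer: 3104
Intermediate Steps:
t((0 + 3)*6) - 1*(-2780) = ((0 + 3)*6)**2 - 1*(-2780) = (3*6)**2 + 2780 = 18**2 + 2780 = 324 + 2780 = 3104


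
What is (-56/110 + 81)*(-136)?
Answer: -602072/55 ≈ -10947.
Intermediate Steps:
(-56/110 + 81)*(-136) = (-56*1/110 + 81)*(-136) = (-28/55 + 81)*(-136) = (4427/55)*(-136) = -602072/55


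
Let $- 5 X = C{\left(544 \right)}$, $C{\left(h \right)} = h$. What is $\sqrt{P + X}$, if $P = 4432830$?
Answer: $\frac{\sqrt{110818030}}{5} \approx 2105.4$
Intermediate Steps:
$X = - \frac{544}{5}$ ($X = \left(- \frac{1}{5}\right) 544 = - \frac{544}{5} \approx -108.8$)
$\sqrt{P + X} = \sqrt{4432830 - \frac{544}{5}} = \sqrt{\frac{22163606}{5}} = \frac{\sqrt{110818030}}{5}$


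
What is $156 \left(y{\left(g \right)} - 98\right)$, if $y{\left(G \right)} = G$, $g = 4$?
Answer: $-14664$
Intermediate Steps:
$156 \left(y{\left(g \right)} - 98\right) = 156 \left(4 - 98\right) = 156 \left(-94\right) = -14664$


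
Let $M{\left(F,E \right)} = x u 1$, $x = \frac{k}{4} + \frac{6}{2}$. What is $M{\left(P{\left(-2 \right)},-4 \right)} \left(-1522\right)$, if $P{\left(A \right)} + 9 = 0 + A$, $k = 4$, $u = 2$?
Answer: $-12176$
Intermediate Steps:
$x = 4$ ($x = \frac{4}{4} + \frac{6}{2} = 4 \cdot \frac{1}{4} + 6 \cdot \frac{1}{2} = 1 + 3 = 4$)
$P{\left(A \right)} = -9 + A$ ($P{\left(A \right)} = -9 + \left(0 + A\right) = -9 + A$)
$M{\left(F,E \right)} = 8$ ($M{\left(F,E \right)} = 4 \cdot 2 \cdot 1 = 8 \cdot 1 = 8$)
$M{\left(P{\left(-2 \right)},-4 \right)} \left(-1522\right) = 8 \left(-1522\right) = -12176$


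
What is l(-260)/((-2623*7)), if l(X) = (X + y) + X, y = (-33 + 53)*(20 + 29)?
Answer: -460/18361 ≈ -0.025053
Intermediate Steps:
y = 980 (y = 20*49 = 980)
l(X) = 980 + 2*X (l(X) = (X + 980) + X = (980 + X) + X = 980 + 2*X)
l(-260)/((-2623*7)) = (980 + 2*(-260))/((-2623*7)) = (980 - 520)/(-18361) = 460*(-1/18361) = -460/18361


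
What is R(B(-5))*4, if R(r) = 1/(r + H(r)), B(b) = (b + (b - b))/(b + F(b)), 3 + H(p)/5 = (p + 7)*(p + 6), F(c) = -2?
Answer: 98/5995 ≈ 0.016347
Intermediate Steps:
H(p) = -15 + 5*(6 + p)*(7 + p) (H(p) = -15 + 5*((p + 7)*(p + 6)) = -15 + 5*((7 + p)*(6 + p)) = -15 + 5*((6 + p)*(7 + p)) = -15 + 5*(6 + p)*(7 + p))
B(b) = b/(-2 + b) (B(b) = (b + (b - b))/(b - 2) = (b + 0)/(-2 + b) = b/(-2 + b))
R(r) = 1/(195 + 5*r**2 + 66*r) (R(r) = 1/(r + (195 + 5*r**2 + 65*r)) = 1/(195 + 5*r**2 + 66*r))
R(B(-5))*4 = 4/(195 + 5*(-5/(-2 - 5))**2 + 66*(-5/(-2 - 5))) = 4/(195 + 5*(-5/(-7))**2 + 66*(-5/(-7))) = 4/(195 + 5*(-5*(-1/7))**2 + 66*(-5*(-1/7))) = 4/(195 + 5*(5/7)**2 + 66*(5/7)) = 4/(195 + 5*(25/49) + 330/7) = 4/(195 + 125/49 + 330/7) = 4/(11990/49) = (49/11990)*4 = 98/5995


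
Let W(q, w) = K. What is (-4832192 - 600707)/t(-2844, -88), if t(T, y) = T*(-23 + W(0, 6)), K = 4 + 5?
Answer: -5432899/39816 ≈ -136.45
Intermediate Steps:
K = 9
W(q, w) = 9
t(T, y) = -14*T (t(T, y) = T*(-23 + 9) = T*(-14) = -14*T)
(-4832192 - 600707)/t(-2844, -88) = (-4832192 - 600707)/((-14*(-2844))) = -5432899/39816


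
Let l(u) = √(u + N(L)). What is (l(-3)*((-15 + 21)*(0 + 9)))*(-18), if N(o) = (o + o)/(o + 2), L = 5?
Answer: -972*I*√77/7 ≈ -1218.5*I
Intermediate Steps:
N(o) = 2*o/(2 + o) (N(o) = (2*o)/(2 + o) = 2*o/(2 + o))
l(u) = √(10/7 + u) (l(u) = √(u + 2*5/(2 + 5)) = √(u + 2*5/7) = √(u + 2*5*(⅐)) = √(u + 10/7) = √(10/7 + u))
(l(-3)*((-15 + 21)*(0 + 9)))*(-18) = ((√(70 + 49*(-3))/7)*((-15 + 21)*(0 + 9)))*(-18) = ((√(70 - 147)/7)*(6*9))*(-18) = ((√(-77)/7)*54)*(-18) = (((I*√77)/7)*54)*(-18) = ((I*√77/7)*54)*(-18) = (54*I*√77/7)*(-18) = -972*I*√77/7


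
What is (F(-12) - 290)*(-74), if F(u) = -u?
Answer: 20572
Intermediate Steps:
(F(-12) - 290)*(-74) = (-1*(-12) - 290)*(-74) = (12 - 290)*(-74) = -278*(-74) = 20572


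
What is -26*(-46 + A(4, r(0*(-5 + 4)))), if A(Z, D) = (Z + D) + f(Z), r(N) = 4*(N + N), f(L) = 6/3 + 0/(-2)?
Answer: 1040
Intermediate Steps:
f(L) = 2 (f(L) = 6*(⅓) + 0*(-½) = 2 + 0 = 2)
r(N) = 8*N (r(N) = 4*(2*N) = 8*N)
A(Z, D) = 2 + D + Z (A(Z, D) = (Z + D) + 2 = (D + Z) + 2 = 2 + D + Z)
-26*(-46 + A(4, r(0*(-5 + 4)))) = -26*(-46 + (2 + 8*(0*(-5 + 4)) + 4)) = -26*(-46 + (2 + 8*(0*(-1)) + 4)) = -26*(-46 + (2 + 8*0 + 4)) = -26*(-46 + (2 + 0 + 4)) = -26*(-46 + 6) = -26*(-40) = 1040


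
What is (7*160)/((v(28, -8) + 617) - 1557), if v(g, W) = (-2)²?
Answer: -140/117 ≈ -1.1966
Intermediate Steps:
v(g, W) = 4
(7*160)/((v(28, -8) + 617) - 1557) = (7*160)/((4 + 617) - 1557) = 1120/(621 - 1557) = 1120/(-936) = 1120*(-1/936) = -140/117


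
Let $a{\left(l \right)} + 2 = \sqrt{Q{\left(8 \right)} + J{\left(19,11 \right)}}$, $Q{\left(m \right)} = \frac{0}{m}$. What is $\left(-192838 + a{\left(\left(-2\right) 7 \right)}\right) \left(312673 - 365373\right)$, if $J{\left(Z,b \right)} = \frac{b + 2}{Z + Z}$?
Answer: $10162668000 - \frac{26350 \sqrt{494}}{19} \approx 1.0163 \cdot 10^{10}$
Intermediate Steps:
$J{\left(Z,b \right)} = \frac{2 + b}{2 Z}$
$Q{\left(m \right)} = 0$
$a{\left(l \right)} = -2 + \frac{\sqrt{494}}{38}$ ($a{\left(l \right)} = -2 + \sqrt{0 + \frac{2 + 11}{2 \cdot 19}} = -2 + \sqrt{0 + \frac{1}{2} \cdot \frac{1}{19} \cdot 13} = -2 + \sqrt{0 + \frac{13}{38}} = -2 + \sqrt{\frac{13}{38}} = -2 + \frac{\sqrt{494}}{38}$)
$\left(-192838 + a{\left(\left(-2\right) 7 \right)}\right) \left(312673 - 365373\right) = \left(-192838 - \left(2 - \frac{\sqrt{494}}{38}\right)\right) \left(312673 - 365373\right) = \left(-192840 + \frac{\sqrt{494}}{38}\right) \left(-52700\right) = 10162668000 - \frac{26350 \sqrt{494}}{19}$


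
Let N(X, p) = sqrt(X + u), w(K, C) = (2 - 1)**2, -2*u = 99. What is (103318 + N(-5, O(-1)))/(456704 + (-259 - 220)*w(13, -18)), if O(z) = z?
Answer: 103318/456225 + I*sqrt(218)/912450 ≈ 0.22646 + 1.6182e-5*I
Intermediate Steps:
u = -99/2 (u = -1/2*99 = -99/2 ≈ -49.500)
w(K, C) = 1 (w(K, C) = 1**2 = 1)
N(X, p) = sqrt(-99/2 + X) (N(X, p) = sqrt(X - 99/2) = sqrt(-99/2 + X))
(103318 + N(-5, O(-1)))/(456704 + (-259 - 220)*w(13, -18)) = (103318 + sqrt(-198 + 4*(-5))/2)/(456704 + (-259 - 220)*1) = (103318 + sqrt(-198 - 20)/2)/(456704 - 479*1) = (103318 + sqrt(-218)/2)/(456704 - 479) = (103318 + (I*sqrt(218))/2)/456225 = (103318 + I*sqrt(218)/2)*(1/456225) = 103318/456225 + I*sqrt(218)/912450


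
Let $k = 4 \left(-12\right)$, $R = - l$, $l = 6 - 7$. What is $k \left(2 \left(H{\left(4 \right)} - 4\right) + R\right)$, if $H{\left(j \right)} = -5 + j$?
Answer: $432$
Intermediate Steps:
$l = -1$ ($l = 6 - 7 = -1$)
$R = 1$ ($R = \left(-1\right) \left(-1\right) = 1$)
$k = -48$
$k \left(2 \left(H{\left(4 \right)} - 4\right) + R\right) = - 48 \left(2 \left(\left(-5 + 4\right) - 4\right) + 1\right) = - 48 \left(2 \left(-1 - 4\right) + 1\right) = - 48 \left(2 \left(-5\right) + 1\right) = - 48 \left(-10 + 1\right) = \left(-48\right) \left(-9\right) = 432$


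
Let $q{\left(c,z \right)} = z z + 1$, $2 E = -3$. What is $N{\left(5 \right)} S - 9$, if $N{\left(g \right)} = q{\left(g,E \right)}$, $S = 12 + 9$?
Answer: $\frac{237}{4} \approx 59.25$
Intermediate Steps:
$E = - \frac{3}{2}$ ($E = \frac{1}{2} \left(-3\right) = - \frac{3}{2} \approx -1.5$)
$S = 21$
$q{\left(c,z \right)} = 1 + z^{2}$ ($q{\left(c,z \right)} = z^{2} + 1 = 1 + z^{2}$)
$N{\left(g \right)} = \frac{13}{4}$ ($N{\left(g \right)} = 1 + \left(- \frac{3}{2}\right)^{2} = 1 + \frac{9}{4} = \frac{13}{4}$)
$N{\left(5 \right)} S - 9 = \frac{13}{4} \cdot 21 - 9 = \frac{273}{4} - 9 = \frac{237}{4}$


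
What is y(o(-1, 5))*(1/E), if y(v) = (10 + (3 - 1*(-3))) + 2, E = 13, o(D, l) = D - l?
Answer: 18/13 ≈ 1.3846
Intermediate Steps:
y(v) = 18 (y(v) = (10 + (3 + 3)) + 2 = (10 + 6) + 2 = 16 + 2 = 18)
y(o(-1, 5))*(1/E) = 18*(1/13) = 18/13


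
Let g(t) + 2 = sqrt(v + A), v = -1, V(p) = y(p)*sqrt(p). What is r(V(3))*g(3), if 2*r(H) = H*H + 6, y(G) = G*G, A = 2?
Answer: -249/2 ≈ -124.50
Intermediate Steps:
y(G) = G**2
V(p) = p**(5/2) (V(p) = p**2*sqrt(p) = p**(5/2))
r(H) = 3 + H**2/2 (r(H) = (H*H + 6)/2 = (H**2 + 6)/2 = (6 + H**2)/2 = 3 + H**2/2)
g(t) = -1 (g(t) = -2 + sqrt(-1 + 2) = -2 + sqrt(1) = -2 + 1 = -1)
r(V(3))*g(3) = (3 + (3**(5/2))**2/2)*(-1) = (3 + (9*sqrt(3))**2/2)*(-1) = (3 + (1/2)*243)*(-1) = (3 + 243/2)*(-1) = (249/2)*(-1) = -249/2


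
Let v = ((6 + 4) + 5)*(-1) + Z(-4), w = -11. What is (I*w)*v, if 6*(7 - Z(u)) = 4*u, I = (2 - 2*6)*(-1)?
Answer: 1760/3 ≈ 586.67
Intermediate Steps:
I = 10 (I = (2 - 12)*(-1) = -10*(-1) = 10)
Z(u) = 7 - 2*u/3
v = -16/3 (v = ((6 + 4) + 5)*(-1) + (7 - 2/3*(-4)) = (10 + 5)*(-1) + (7 + 8/3) = 15*(-1) + 29/3 = -15 + 29/3 = -16/3 ≈ -5.3333)
(I*w)*v = (10*(-11))*(-16/3) = -110*(-16/3) = 1760/3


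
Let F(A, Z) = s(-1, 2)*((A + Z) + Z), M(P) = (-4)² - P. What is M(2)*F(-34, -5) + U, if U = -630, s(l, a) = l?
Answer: -14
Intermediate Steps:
M(P) = 16 - P
F(A, Z) = -A - 2*Z (F(A, Z) = -((A + Z) + Z) = -(A + 2*Z) = -A - 2*Z)
M(2)*F(-34, -5) + U = (16 - 1*2)*(-1*(-34) - 2*(-5)) - 630 = (16 - 2)*(34 + 10) - 630 = 14*44 - 630 = 616 - 630 = -14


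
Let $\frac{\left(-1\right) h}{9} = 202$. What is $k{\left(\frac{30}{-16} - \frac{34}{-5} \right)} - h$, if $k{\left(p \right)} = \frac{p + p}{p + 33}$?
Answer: $\frac{2758300}{1517} \approx 1818.3$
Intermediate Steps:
$h = -1818$ ($h = \left(-9\right) 202 = -1818$)
$k{\left(p \right)} = \frac{2 p}{33 + p}$
$k{\left(\frac{30}{-16} - \frac{34}{-5} \right)} - h = \frac{2 \left(\frac{30}{-16} - \frac{34}{-5}\right)}{33 + \left(\frac{30}{-16} - \frac{34}{-5}\right)} - -1818 = \frac{2 \left(30 \left(- \frac{1}{16}\right) - - \frac{34}{5}\right)}{33 + \left(30 \left(- \frac{1}{16}\right) - - \frac{34}{5}\right)} + 1818 = \frac{2 \left(- \frac{15}{8} + \frac{34}{5}\right)}{33 + \left(- \frac{15}{8} + \frac{34}{5}\right)} + 1818 = 2 \cdot \frac{197}{40} \frac{1}{33 + \frac{197}{40}} + 1818 = 2 \cdot \frac{197}{40} \frac{1}{\frac{1517}{40}} + 1818 = 2 \cdot \frac{197}{40} \cdot \frac{40}{1517} + 1818 = \frac{394}{1517} + 1818 = \frac{2758300}{1517}$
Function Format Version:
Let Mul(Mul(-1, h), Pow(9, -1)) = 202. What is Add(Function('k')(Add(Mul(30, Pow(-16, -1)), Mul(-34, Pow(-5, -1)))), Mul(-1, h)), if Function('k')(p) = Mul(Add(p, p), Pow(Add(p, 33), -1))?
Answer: Rational(2758300, 1517) ≈ 1818.3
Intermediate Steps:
h = -1818 (h = Mul(-9, 202) = -1818)
Function('k')(p) = Mul(2, p, Pow(Add(33, p), -1)) (Function('k')(p) = Mul(Mul(2, p), Pow(Add(33, p), -1)) = Mul(2, p, Pow(Add(33, p), -1)))
Add(Function('k')(Add(Mul(30, Pow(-16, -1)), Mul(-34, Pow(-5, -1)))), Mul(-1, h)) = Add(Mul(2, Add(Mul(30, Pow(-16, -1)), Mul(-34, Pow(-5, -1))), Pow(Add(33, Add(Mul(30, Pow(-16, -1)), Mul(-34, Pow(-5, -1)))), -1)), Mul(-1, -1818)) = Add(Mul(2, Add(Mul(30, Rational(-1, 16)), Mul(-34, Rational(-1, 5))), Pow(Add(33, Add(Mul(30, Rational(-1, 16)), Mul(-34, Rational(-1, 5)))), -1)), 1818) = Add(Mul(2, Add(Rational(-15, 8), Rational(34, 5)), Pow(Add(33, Add(Rational(-15, 8), Rational(34, 5))), -1)), 1818) = Add(Mul(2, Rational(197, 40), Pow(Add(33, Rational(197, 40)), -1)), 1818) = Add(Mul(2, Rational(197, 40), Pow(Rational(1517, 40), -1)), 1818) = Add(Mul(2, Rational(197, 40), Rational(40, 1517)), 1818) = Add(Rational(394, 1517), 1818) = Rational(2758300, 1517)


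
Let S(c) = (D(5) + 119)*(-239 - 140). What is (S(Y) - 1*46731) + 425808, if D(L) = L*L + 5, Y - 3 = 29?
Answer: 322606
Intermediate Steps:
Y = 32 (Y = 3 + 29 = 32)
D(L) = 5 + L² (D(L) = L² + 5 = 5 + L²)
S(c) = -56471 (S(c) = ((5 + 5²) + 119)*(-239 - 140) = ((5 + 25) + 119)*(-379) = (30 + 119)*(-379) = 149*(-379) = -56471)
(S(Y) - 1*46731) + 425808 = (-56471 - 1*46731) + 425808 = (-56471 - 46731) + 425808 = -103202 + 425808 = 322606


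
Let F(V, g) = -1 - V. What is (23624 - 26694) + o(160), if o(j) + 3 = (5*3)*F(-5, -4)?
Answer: -3013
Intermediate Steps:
o(j) = 57 (o(j) = -3 + (5*3)*(-1 - 1*(-5)) = -3 + 15*(-1 + 5) = -3 + 15*4 = -3 + 60 = 57)
(23624 - 26694) + o(160) = (23624 - 26694) + 57 = -3070 + 57 = -3013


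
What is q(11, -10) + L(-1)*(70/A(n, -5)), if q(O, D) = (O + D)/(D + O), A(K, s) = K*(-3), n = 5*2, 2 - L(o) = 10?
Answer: 59/3 ≈ 19.667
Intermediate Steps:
L(o) = -8 (L(o) = 2 - 1*10 = 2 - 10 = -8)
n = 10
A(K, s) = -3*K
q(O, D) = 1 (q(O, D) = (D + O)/(D + O) = 1)
q(11, -10) + L(-1)*(70/A(n, -5)) = 1 - 560/((-3*10)) = 1 - 560/(-30) = 1 - 560*(-1)/30 = 1 - 8*(-7/3) = 1 + 56/3 = 59/3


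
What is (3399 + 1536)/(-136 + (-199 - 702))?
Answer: -4935/1037 ≈ -4.7589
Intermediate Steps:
(3399 + 1536)/(-136 + (-199 - 702)) = 4935/(-136 - 901) = 4935/(-1037) = 4935*(-1/1037) = -4935/1037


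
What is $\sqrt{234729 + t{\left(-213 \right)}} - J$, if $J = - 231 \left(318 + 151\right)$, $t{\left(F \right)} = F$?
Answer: $108339 + 2 \sqrt{58629} \approx 1.0882 \cdot 10^{5}$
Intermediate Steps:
$J = -108339$ ($J = \left(-231\right) 469 = -108339$)
$\sqrt{234729 + t{\left(-213 \right)}} - J = \sqrt{234729 - 213} - -108339 = \sqrt{234516} + 108339 = 2 \sqrt{58629} + 108339 = 108339 + 2 \sqrt{58629}$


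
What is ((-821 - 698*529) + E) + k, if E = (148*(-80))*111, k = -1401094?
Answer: -3085397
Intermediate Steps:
E = -1314240 (E = -11840*111 = -1314240)
((-821 - 698*529) + E) + k = ((-821 - 698*529) - 1314240) - 1401094 = ((-821 - 369242) - 1314240) - 1401094 = (-370063 - 1314240) - 1401094 = -1684303 - 1401094 = -3085397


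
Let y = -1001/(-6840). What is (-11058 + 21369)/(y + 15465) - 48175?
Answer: -5095958100935/105781601 ≈ -48174.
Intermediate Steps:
y = 1001/6840 (y = -1001*(-1/6840) = 1001/6840 ≈ 0.14635)
(-11058 + 21369)/(y + 15465) - 48175 = (-11058 + 21369)/(1001/6840 + 15465) - 48175 = 10311/(105781601/6840) - 48175 = 10311*(6840/105781601) - 48175 = 70527240/105781601 - 48175 = -5095958100935/105781601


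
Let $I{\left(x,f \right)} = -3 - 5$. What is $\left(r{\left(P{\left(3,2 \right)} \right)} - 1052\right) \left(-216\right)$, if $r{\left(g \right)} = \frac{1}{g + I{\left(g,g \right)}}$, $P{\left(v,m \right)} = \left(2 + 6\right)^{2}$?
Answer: $\frac{1590597}{7} \approx 2.2723 \cdot 10^{5}$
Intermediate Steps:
$I{\left(x,f \right)} = -8$
$P{\left(v,m \right)} = 64$ ($P{\left(v,m \right)} = 8^{2} = 64$)
$r{\left(g \right)} = \frac{1}{-8 + g}$ ($r{\left(g \right)} = \frac{1}{g - 8} = \frac{1}{-8 + g}$)
$\left(r{\left(P{\left(3,2 \right)} \right)} - 1052\right) \left(-216\right) = \left(\frac{1}{-8 + 64} - 1052\right) \left(-216\right) = \left(\frac{1}{56} - 1052\right) \left(-216\right) = \left(- \frac{58911}{56}\right) \left(-216\right) = \frac{1590597}{7}$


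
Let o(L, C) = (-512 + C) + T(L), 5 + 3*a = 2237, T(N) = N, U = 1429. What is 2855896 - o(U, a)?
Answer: 2854235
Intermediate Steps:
a = 744 (a = -5/3 + (⅓)*2237 = -5/3 + 2237/3 = 744)
o(L, C) = -512 + C + L (o(L, C) = (-512 + C) + L = -512 + C + L)
2855896 - o(U, a) = 2855896 - (-512 + 744 + 1429) = 2855896 - 1*1661 = 2855896 - 1661 = 2854235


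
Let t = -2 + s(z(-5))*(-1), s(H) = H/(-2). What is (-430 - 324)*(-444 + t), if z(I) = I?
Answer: 338169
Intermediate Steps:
s(H) = -H/2 (s(H) = H*(-½) = -H/2)
t = -9/2 (t = -2 - ½*(-5)*(-1) = -2 + (5/2)*(-1) = -2 - 5/2 = -9/2 ≈ -4.5000)
(-430 - 324)*(-444 + t) = (-430 - 324)*(-444 - 9/2) = -754*(-897/2) = 338169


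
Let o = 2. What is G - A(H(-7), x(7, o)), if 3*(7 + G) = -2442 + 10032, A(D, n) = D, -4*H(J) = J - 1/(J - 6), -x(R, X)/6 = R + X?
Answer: 65553/26 ≈ 2521.3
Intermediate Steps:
x(R, X) = -6*R - 6*X (x(R, X) = -6*(R + X) = -6*R - 6*X)
H(J) = -J/4 + 1/(4*(-6 + J)) (H(J) = -(J - 1/(J - 6))/4 = -(J - 1/(-6 + J))/4 = -J/4 + 1/(4*(-6 + J)))
G = 2523 (G = -7 + (-2442 + 10032)/3 = -7 + (⅓)*7590 = -7 + 2530 = 2523)
G - A(H(-7), x(7, o)) = 2523 - (1 - 1*(-7)² + 6*(-7))/(4*(-6 - 7)) = 2523 - (1 - 1*49 - 42)/(4*(-13)) = 2523 - (-1)*(1 - 49 - 42)/(4*13) = 2523 - (-1)*(-90)/(4*13) = 2523 - 1*45/26 = 2523 - 45/26 = 65553/26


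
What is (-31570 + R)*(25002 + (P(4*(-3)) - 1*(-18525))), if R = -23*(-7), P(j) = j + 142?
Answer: -1371222713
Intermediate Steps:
P(j) = 142 + j
R = 161
(-31570 + R)*(25002 + (P(4*(-3)) - 1*(-18525))) = (-31570 + 161)*(25002 + ((142 + 4*(-3)) - 1*(-18525))) = -31409*(25002 + ((142 - 12) + 18525)) = -31409*(25002 + (130 + 18525)) = -31409*(25002 + 18655) = -31409*43657 = -1371222713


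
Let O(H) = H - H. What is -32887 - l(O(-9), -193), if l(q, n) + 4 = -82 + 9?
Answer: -32810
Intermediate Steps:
O(H) = 0
l(q, n) = -77 (l(q, n) = -4 + (-82 + 9) = -4 - 73 = -77)
-32887 - l(O(-9), -193) = -32887 - 1*(-77) = -32887 + 77 = -32810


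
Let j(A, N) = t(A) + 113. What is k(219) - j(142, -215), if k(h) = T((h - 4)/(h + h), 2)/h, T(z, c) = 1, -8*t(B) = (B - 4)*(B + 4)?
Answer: 1053611/438 ≈ 2405.5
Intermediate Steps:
t(B) = -(-4 + B)*(4 + B)/8 (t(B) = -(B - 4)*(B + 4)/8 = -(-4 + B)*(4 + B)/8)
j(A, N) = 115 - A²/8 (j(A, N) = (2 - A²/8) + 113 = 115 - A²/8)
k(h) = 1/h
k(219) - j(142, -215) = 1/219 - (115 - ⅛*142²) = 1/219 - (115 - ⅛*20164) = 1/219 - (115 - 5041/2) = 1/219 - 1*(-4811/2) = 1/219 + 4811/2 = 1053611/438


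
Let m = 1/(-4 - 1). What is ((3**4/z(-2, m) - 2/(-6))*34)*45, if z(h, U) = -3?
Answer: -40800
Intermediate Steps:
m = -1/5 (m = 1/(-5) = -1/5 ≈ -0.20000)
((3**4/z(-2, m) - 2/(-6))*34)*45 = ((3**4/(-3) - 2/(-6))*34)*45 = ((81*(-1/3) - 2*(-1/6))*34)*45 = ((-27 + 1/3)*34)*45 = -80/3*34*45 = -2720/3*45 = -40800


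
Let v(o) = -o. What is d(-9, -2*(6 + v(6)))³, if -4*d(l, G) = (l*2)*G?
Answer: 0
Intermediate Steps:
d(l, G) = -G*l/2 (d(l, G) = -l*2*G/4 = -2*l*G/4 = -G*l/2)
d(-9, -2*(6 + v(6)))³ = (-½*(-2*(6 - 1*6))*(-9))³ = (-½*(-2*(6 - 6))*(-9))³ = (-½*(-2*0)*(-9))³ = (-½*0*(-9))³ = 0³ = 0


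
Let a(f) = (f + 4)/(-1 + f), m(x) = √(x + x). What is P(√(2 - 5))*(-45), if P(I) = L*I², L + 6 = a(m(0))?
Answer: -1350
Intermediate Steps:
m(x) = √2*√x (m(x) = √(2*x) = √2*√x)
a(f) = (4 + f)/(-1 + f)
L = -10 (L = -6 + (4 + √2*√0)/(-1 + √2*√0) = -6 + (4 + √2*0)/(-1 + √2*0) = -6 + (4 + 0)/(-1 + 0) = -6 + 4/(-1) = -6 - 1*4 = -6 - 4 = -10)
P(I) = -10*I²
P(√(2 - 5))*(-45) = -10*(√(2 - 5))²*(-45) = -10*(√(-3))²*(-45) = -10*(I*√3)²*(-45) = -10*(-3)*(-45) = 30*(-45) = -1350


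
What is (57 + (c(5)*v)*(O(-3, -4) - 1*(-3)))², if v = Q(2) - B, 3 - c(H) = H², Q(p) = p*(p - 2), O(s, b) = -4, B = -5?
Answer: 27889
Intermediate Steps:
Q(p) = p*(-2 + p)
c(H) = 3 - H²
v = 5 (v = 2*(-2 + 2) - 1*(-5) = 2*0 + 5 = 0 + 5 = 5)
(57 + (c(5)*v)*(O(-3, -4) - 1*(-3)))² = (57 + ((3 - 1*5²)*5)*(-4 - 1*(-3)))² = (57 + ((3 - 1*25)*5)*(-4 + 3))² = (57 + ((3 - 25)*5)*(-1))² = (57 - 22*5*(-1))² = (57 - 110*(-1))² = (57 + 110)² = 167² = 27889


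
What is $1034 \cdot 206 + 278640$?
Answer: $491644$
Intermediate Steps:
$1034 \cdot 206 + 278640 = 213004 + 278640 = 491644$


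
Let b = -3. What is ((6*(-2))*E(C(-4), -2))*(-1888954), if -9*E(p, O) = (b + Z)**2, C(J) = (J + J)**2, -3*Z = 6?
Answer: -188895400/3 ≈ -6.2965e+7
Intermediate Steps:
Z = -2 (Z = -1/3*6 = -2)
C(J) = 4*J**2 (C(J) = (2*J)**2 = 4*J**2)
E(p, O) = -25/9 (E(p, O) = -(-3 - 2)**2/9 = -1/9*(-5)**2 = -1/9*25 = -25/9)
((6*(-2))*E(C(-4), -2))*(-1888954) = ((6*(-2))*(-25/9))*(-1888954) = -12*(-25/9)*(-1888954) = (100/3)*(-1888954) = -188895400/3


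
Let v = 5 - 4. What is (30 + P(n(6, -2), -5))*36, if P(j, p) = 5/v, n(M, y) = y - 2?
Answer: 1260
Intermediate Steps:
v = 1
n(M, y) = -2 + y
P(j, p) = 5 (P(j, p) = 5/1 = 5*1 = 5)
(30 + P(n(6, -2), -5))*36 = (30 + 5)*36 = 35*36 = 1260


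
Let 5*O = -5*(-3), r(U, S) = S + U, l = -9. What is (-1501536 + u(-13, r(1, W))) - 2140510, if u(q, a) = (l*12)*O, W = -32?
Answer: -3642370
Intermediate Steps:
O = 3 (O = (-5*(-3))/5 = (⅕)*15 = 3)
u(q, a) = -324 (u(q, a) = -9*12*3 = -108*3 = -324)
(-1501536 + u(-13, r(1, W))) - 2140510 = (-1501536 - 324) - 2140510 = -1501860 - 2140510 = -3642370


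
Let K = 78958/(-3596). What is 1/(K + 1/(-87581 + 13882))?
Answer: -132510802/2909564619 ≈ -0.045543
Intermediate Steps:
K = -39479/1798 (K = 78958*(-1/3596) = -39479/1798 ≈ -21.957)
1/(K + 1/(-87581 + 13882)) = 1/(-39479/1798 + 1/(-87581 + 13882)) = 1/(-39479/1798 + 1/(-73699)) = 1/(-39479/1798 - 1/73699) = 1/(-2909564619/132510802) = -132510802/2909564619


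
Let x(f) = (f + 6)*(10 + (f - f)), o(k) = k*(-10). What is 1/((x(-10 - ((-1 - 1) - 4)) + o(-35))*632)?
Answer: 1/233840 ≈ 4.2764e-6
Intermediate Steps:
o(k) = -10*k
x(f) = 60 + 10*f (x(f) = (6 + f)*(10 + 0) = (6 + f)*10 = 60 + 10*f)
1/((x(-10 - ((-1 - 1) - 4)) + o(-35))*632) = 1/(((60 + 10*(-10 - ((-1 - 1) - 4))) - 10*(-35))*632) = 1/(((60 + 10*(-10 - (-2 - 4))) + 350)*632) = 1/(((60 + 10*(-10 - 1*(-6))) + 350)*632) = 1/(((60 + 10*(-10 + 6)) + 350)*632) = 1/(((60 + 10*(-4)) + 350)*632) = 1/(((60 - 40) + 350)*632) = 1/((20 + 350)*632) = 1/(370*632) = 1/233840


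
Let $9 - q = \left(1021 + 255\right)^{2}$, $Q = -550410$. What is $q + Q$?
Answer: $-2178577$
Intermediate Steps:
$q = -1628167$ ($q = 9 - \left(1021 + 255\right)^{2} = 9 - 1276^{2} = 9 - 1628176 = -1628167$)
$q + Q = -1628167 - 550410 = -2178577$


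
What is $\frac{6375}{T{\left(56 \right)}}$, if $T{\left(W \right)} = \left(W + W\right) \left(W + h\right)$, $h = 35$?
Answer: $\frac{6375}{10192} \approx 0.62549$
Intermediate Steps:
$T{\left(W \right)} = 2 W \left(35 + W\right)$ ($T{\left(W \right)} = \left(W + W\right) \left(W + 35\right) = 2 W \left(35 + W\right)$)
$\frac{6375}{T{\left(56 \right)}} = \frac{6375}{2 \cdot 56 \left(35 + 56\right)} = \frac{6375}{2 \cdot 56 \cdot 91} = \frac{6375}{10192}$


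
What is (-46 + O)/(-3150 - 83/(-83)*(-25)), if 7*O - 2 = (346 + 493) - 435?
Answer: -12/3175 ≈ -0.0037795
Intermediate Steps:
O = 58 (O = 2/7 + ((346 + 493) - 435)/7 = 2/7 + (839 - 435)/7 = 2/7 + (1/7)*404 = 2/7 + 404/7 = 58)
(-46 + O)/(-3150 - 83/(-83)*(-25)) = (-46 + 58)/(-3150 - 83/(-83)*(-25)) = 12/(-3150 - 83*(-1/83)*(-25)) = 12/(-3150 + 1*(-25)) = 12/(-3150 - 25) = 12/(-3175) = 12*(-1/3175) = -12/3175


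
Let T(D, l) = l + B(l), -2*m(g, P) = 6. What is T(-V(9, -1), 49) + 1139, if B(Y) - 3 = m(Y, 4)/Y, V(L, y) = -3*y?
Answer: 58356/49 ≈ 1190.9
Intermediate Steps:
m(g, P) = -3 (m(g, P) = -1/2*6 = -3)
B(Y) = 3 - 3/Y
T(D, l) = 3 + l - 3/l (T(D, l) = l + (3 - 3/l) = 3 + l - 3/l)
T(-V(9, -1), 49) + 1139 = (3 + 49 - 3/49) + 1139 = 2545/49 + 1139 = 58356/49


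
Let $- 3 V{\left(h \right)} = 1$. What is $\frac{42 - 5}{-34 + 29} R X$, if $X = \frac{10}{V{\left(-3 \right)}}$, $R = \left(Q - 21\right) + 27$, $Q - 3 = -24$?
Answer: $-3330$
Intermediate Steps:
$Q = -21$ ($Q = 3 - 24 = -21$)
$V{\left(h \right)} = - \frac{1}{3}$ ($V{\left(h \right)} = \left(- \frac{1}{3}\right) 1 = - \frac{1}{3}$)
$R = -15$ ($R = \left(-21 - 21\right) + 27 = -42 + 27 = -15$)
$X = -30$ ($X = \frac{10}{- \frac{1}{3}} = 10 \left(-3\right) = -30$)
$\frac{42 - 5}{-34 + 29} R X = \frac{42 - 5}{-34 + 29} \left(-15\right) \left(-30\right) = \frac{37}{-5} \left(-15\right) \left(-30\right) = 37 \left(- \frac{1}{5}\right) \left(-15\right) \left(-30\right) = \left(- \frac{37}{5}\right) \left(-15\right) \left(-30\right) = 111 \left(-30\right) = -3330$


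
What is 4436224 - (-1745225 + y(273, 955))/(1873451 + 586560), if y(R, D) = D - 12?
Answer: 10913161582746/2460011 ≈ 4.4362e+6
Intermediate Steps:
y(R, D) = -12 + D
4436224 - (-1745225 + y(273, 955))/(1873451 + 586560) = 4436224 - (-1745225 + (-12 + 955))/(1873451 + 586560) = 4436224 - (-1745225 + 943)/2460011 = 4436224 - (-1744282)/2460011 = 4436224 - 1*(-1744282/2460011) = 4436224 + 1744282/2460011 = 10913161582746/2460011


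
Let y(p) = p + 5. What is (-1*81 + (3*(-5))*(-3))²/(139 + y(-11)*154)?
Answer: -1296/785 ≈ -1.6510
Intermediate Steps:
y(p) = 5 + p
(-1*81 + (3*(-5))*(-3))²/(139 + y(-11)*154) = (-1*81 + (3*(-5))*(-3))²/(139 + (5 - 11)*154) = (-81 - 15*(-3))²/(139 - 6*154) = (-81 + 45)²/(139 - 924) = (-36)²/(-785) = 1296*(-1/785) = -1296/785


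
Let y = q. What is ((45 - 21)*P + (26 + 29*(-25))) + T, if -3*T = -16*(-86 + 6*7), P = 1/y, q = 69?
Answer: -64399/69 ≈ -933.32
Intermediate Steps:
y = 69
P = 1/69 ≈ 0.014493
T = -704/3 (T = -(-16)*(-86 + 6*7)/3 = -(-16)*(-86 + 42)/3 = -(-16)*(-44)/3 = -⅓*704 = -704/3 ≈ -234.67)
((45 - 21)*P + (26 + 29*(-25))) + T = ((45 - 21)*(1/69) + (26 + 29*(-25))) - 704/3 = (24*(1/69) + (26 - 725)) - 704/3 = (8/23 - 699) - 704/3 = -16069/23 - 704/3 = -64399/69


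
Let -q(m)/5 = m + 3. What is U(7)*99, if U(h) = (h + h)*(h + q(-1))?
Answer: -4158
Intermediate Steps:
q(m) = -15 - 5*m (q(m) = -5*(m + 3) = -5*(3 + m) = -15 - 5*m)
U(h) = 2*h*(-10 + h) (U(h) = (h + h)*(h + (-15 - 5*(-1))) = (2*h)*(h + (-15 + 5)) = (2*h)*(h - 10) = (2*h)*(-10 + h) = 2*h*(-10 + h))
U(7)*99 = (2*7*(-10 + 7))*99 = (2*7*(-3))*99 = -42*99 = -4158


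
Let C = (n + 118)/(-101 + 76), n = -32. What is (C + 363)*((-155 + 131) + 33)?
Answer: 80901/25 ≈ 3236.0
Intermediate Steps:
C = -86/25 (C = (-32 + 118)/(-101 + 76) = 86/(-25) = 86*(-1/25) = -86/25 ≈ -3.4400)
(C + 363)*((-155 + 131) + 33) = (-86/25 + 363)*((-155 + 131) + 33) = 8989*(-24 + 33)/25 = (8989/25)*9 = 80901/25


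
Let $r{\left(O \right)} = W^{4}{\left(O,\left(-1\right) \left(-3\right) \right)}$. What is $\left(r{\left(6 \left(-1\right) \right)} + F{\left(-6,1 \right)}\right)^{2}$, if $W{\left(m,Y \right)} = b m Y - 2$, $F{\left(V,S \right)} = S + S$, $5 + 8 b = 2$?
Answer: $\frac{17117273889}{65536} \approx 2.6119 \cdot 10^{5}$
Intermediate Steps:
$b = - \frac{3}{8}$ ($b = - \frac{5}{8} + \frac{1}{8} \cdot 2 = - \frac{5}{8} + \frac{1}{4} = - \frac{3}{8} \approx -0.375$)
$F{\left(V,S \right)} = 2 S$
$W{\left(m,Y \right)} = -2 - \frac{3 Y m}{8}$ ($W{\left(m,Y \right)} = - \frac{3 m}{8} Y - 2 = - \frac{3 Y m}{8} - 2 = -2 - \frac{3 Y m}{8}$)
$r{\left(O \right)} = \left(-2 - \frac{9 O}{8}\right)^{4}$ ($r{\left(O \right)} = \left(-2 - \frac{3 \left(\left(-1\right) \left(-3\right)\right) O}{8}\right)^{4} = \left(-2 - \frac{9 O}{8}\right)^{4}$)
$\left(r{\left(6 \left(-1\right) \right)} + F{\left(-6,1 \right)}\right)^{2} = \left(\frac{\left(16 + 9 \cdot 6 \left(-1\right)\right)^{4}}{4096} + 2 \cdot 1\right)^{2} = \left(\frac{\left(16 + 9 \left(-6\right)\right)^{4}}{4096} + 2\right)^{2} = \left(\frac{\left(16 - 54\right)^{4}}{4096} + 2\right)^{2} = \left(\frac{\left(-38\right)^{4}}{4096} + 2\right)^{2} = \left(\frac{1}{4096} \cdot 2085136 + 2\right)^{2} = \left(\frac{130321}{256} + 2\right)^{2} = \left(\frac{130833}{256}\right)^{2} = \frac{17117273889}{65536}$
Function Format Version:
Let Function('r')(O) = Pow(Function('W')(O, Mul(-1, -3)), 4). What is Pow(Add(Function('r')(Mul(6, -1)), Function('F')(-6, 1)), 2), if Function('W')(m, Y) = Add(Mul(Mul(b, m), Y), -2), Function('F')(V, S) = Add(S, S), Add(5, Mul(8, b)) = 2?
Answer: Rational(17117273889, 65536) ≈ 2.6119e+5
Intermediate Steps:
b = Rational(-3, 8) (b = Add(Rational(-5, 8), Mul(Rational(1, 8), 2)) = Add(Rational(-5, 8), Rational(1, 4)) = Rational(-3, 8) ≈ -0.37500)
Function('F')(V, S) = Mul(2, S)
Function('W')(m, Y) = Add(-2, Mul(Rational(-3, 8), Y, m)) (Function('W')(m, Y) = Add(Mul(Mul(Rational(-3, 8), m), Y), -2) = Add(Mul(Rational(-3, 8), Y, m), -2) = Add(-2, Mul(Rational(-3, 8), Y, m)))
Function('r')(O) = Pow(Add(-2, Mul(Rational(-9, 8), O)), 4) (Function('r')(O) = Pow(Add(-2, Mul(Rational(-3, 8), Mul(-1, -3), O)), 4) = Pow(Add(-2, Mul(Rational(-3, 8), 3, O)), 4) = Pow(Add(-2, Mul(Rational(-9, 8), O)), 4))
Pow(Add(Function('r')(Mul(6, -1)), Function('F')(-6, 1)), 2) = Pow(Add(Mul(Rational(1, 4096), Pow(Add(16, Mul(9, Mul(6, -1))), 4)), Mul(2, 1)), 2) = Pow(Add(Mul(Rational(1, 4096), Pow(Add(16, Mul(9, -6)), 4)), 2), 2) = Pow(Add(Mul(Rational(1, 4096), Pow(Add(16, -54), 4)), 2), 2) = Pow(Add(Mul(Rational(1, 4096), Pow(-38, 4)), 2), 2) = Pow(Add(Mul(Rational(1, 4096), 2085136), 2), 2) = Pow(Add(Rational(130321, 256), 2), 2) = Pow(Rational(130833, 256), 2) = Rational(17117273889, 65536)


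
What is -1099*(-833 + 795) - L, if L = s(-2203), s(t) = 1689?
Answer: 40073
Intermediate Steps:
L = 1689
-1099*(-833 + 795) - L = -1099*(-833 + 795) - 1*1689 = -1099*(-38) - 1689 = 41762 - 1689 = 40073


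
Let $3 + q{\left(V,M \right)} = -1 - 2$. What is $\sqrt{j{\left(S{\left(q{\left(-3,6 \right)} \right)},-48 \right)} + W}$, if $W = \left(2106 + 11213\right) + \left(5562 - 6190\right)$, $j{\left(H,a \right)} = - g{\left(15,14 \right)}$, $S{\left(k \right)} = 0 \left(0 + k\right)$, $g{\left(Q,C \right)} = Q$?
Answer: $2 \sqrt{3169} \approx 112.59$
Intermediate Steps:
$q{\left(V,M \right)} = -6$ ($q{\left(V,M \right)} = -3 - 3 = -6$)
$S{\left(k \right)} = 0$ ($S{\left(k \right)} = 0 k = 0$)
$j{\left(H,a \right)} = -15$ ($j{\left(H,a \right)} = \left(-1\right) 15 = -15$)
$W = 12691$ ($W = 13319 + \left(5562 - 6190\right) = 13319 - 628 = 12691$)
$\sqrt{j{\left(S{\left(q{\left(-3,6 \right)} \right)},-48 \right)} + W} = \sqrt{-15 + 12691} = \sqrt{12676} = 2 \sqrt{3169}$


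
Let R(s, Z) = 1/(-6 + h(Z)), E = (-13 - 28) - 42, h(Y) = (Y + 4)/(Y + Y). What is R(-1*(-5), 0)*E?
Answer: 0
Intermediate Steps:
h(Y) = (4 + Y)/(2*Y) (h(Y) = (4 + Y)/((2*Y)) = (4 + Y)*(1/(2*Y)) = (4 + Y)/(2*Y))
E = -83 (E = -41 - 42 = -83)
R(s, Z) = 1/(-6 + (4 + Z)/(2*Z))
R(-1*(-5), 0)*E = -2*0/(-4 + 11*0)*(-83) = -2*0/(-4 + 0)*(-83) = -2*0/(-4)*(-83) = -2*0*(-¼)*(-83) = 0*(-83) = 0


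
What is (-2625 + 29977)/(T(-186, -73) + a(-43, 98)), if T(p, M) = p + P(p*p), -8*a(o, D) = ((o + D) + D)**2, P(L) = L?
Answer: 218816/251871 ≈ 0.86876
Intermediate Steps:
a(o, D) = -(o + 2*D)**2/8 (a(o, D) = -((o + D) + D)**2/8 = -((D + o) + D)**2/8 = -(o + 2*D)**2/8)
T(p, M) = p + p**2 (T(p, M) = p + p*p = p + p**2)
(-2625 + 29977)/(T(-186, -73) + a(-43, 98)) = (-2625 + 29977)/(-186*(1 - 186) - (-43 + 2*98)**2/8) = 27352/(-186*(-185) - (-43 + 196)**2/8) = 27352/(34410 - 1/8*153**2) = 27352/(34410 - 1/8*23409) = 27352/(34410 - 23409/8) = 27352/(251871/8) = 27352*(8/251871) = 218816/251871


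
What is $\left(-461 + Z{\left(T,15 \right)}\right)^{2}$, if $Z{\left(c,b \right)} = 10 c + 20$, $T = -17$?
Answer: $373321$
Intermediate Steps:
$Z{\left(c,b \right)} = 20 + 10 c$
$\left(-461 + Z{\left(T,15 \right)}\right)^{2} = \left(-461 + \left(20 + 10 \left(-17\right)\right)\right)^{2} = \left(-461 + \left(20 - 170\right)\right)^{2} = \left(-461 - 150\right)^{2} = \left(-611\right)^{2} = 373321$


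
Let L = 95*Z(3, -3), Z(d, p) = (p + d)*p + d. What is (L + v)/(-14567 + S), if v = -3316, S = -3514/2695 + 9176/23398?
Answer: 13651972565/65615549723 ≈ 0.20806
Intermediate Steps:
Z(d, p) = d + p*(d + p) (Z(d, p) = (d + p)*p + d = p*(d + p) + d = d + p*(d + p))
S = -4106518/4504115 (S = -3514*1/2695 + 9176*(1/23398) = -502/385 + 4588/11699 = -4106518/4504115 ≈ -0.91173)
L = 285 (L = 95*(3 + (-3)**2 + 3*(-3)) = 95*(3 + 9 - 9) = 95*3 = 285)
(L + v)/(-14567 + S) = (285 - 3316)/(-14567 - 4106518/4504115) = -3031/(-65615549723/4504115) = -3031*(-4504115/65615549723) = 13651972565/65615549723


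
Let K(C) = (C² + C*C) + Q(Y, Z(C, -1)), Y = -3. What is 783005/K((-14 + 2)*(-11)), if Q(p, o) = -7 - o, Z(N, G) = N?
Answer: 783005/34709 ≈ 22.559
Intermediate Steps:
K(C) = -7 - C + 2*C² (K(C) = (C² + C*C) + (-7 - C) = (C² + C²) + (-7 - C) = 2*C² + (-7 - C) = -7 - C + 2*C²)
783005/K((-14 + 2)*(-11)) = 783005/(-7 - (-14 + 2)*(-11) + 2*((-14 + 2)*(-11))²) = 783005/(-7 - (-12)*(-11) + 2*(-12*(-11))²) = 783005/(-7 - 1*132 + 2*132²) = 783005/(-7 - 132 + 2*17424) = 783005/(-7 - 132 + 34848) = 783005/34709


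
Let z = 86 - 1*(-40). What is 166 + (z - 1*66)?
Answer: 226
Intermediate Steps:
z = 126 (z = 86 + 40 = 126)
166 + (z - 1*66) = 166 + (126 - 1*66) = 166 + (126 - 66) = 166 + 60 = 226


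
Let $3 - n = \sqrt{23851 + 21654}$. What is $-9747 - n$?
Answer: $-9750 + \sqrt{45505} \approx -9536.7$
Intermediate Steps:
$n = 3 - \sqrt{45505}$ ($n = 3 - \sqrt{23851 + 21654} = 3 - \sqrt{45505} \approx -210.32$)
$-9747 - n = -9747 - \left(3 - \sqrt{45505}\right) = -9750 + \sqrt{45505}$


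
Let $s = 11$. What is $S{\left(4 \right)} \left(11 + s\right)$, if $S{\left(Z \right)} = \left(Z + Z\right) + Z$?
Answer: $264$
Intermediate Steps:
$S{\left(Z \right)} = 3 Z$ ($S{\left(Z \right)} = 2 Z + Z = 3 Z$)
$S{\left(4 \right)} \left(11 + s\right) = 3 \cdot 4 \left(11 + 11\right) = 12 \cdot 22 = 264$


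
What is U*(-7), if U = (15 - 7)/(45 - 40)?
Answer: -56/5 ≈ -11.200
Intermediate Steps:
U = 8/5 ≈ 1.6000
U*(-7) = (8/5)*(-7) = -56/5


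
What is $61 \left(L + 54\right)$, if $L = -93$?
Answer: $-2379$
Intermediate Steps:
$61 \left(L + 54\right) = 61 \left(-93 + 54\right) = 61 \left(-39\right) = -2379$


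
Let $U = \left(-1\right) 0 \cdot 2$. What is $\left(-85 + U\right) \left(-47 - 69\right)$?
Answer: $9860$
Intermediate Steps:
$U = 0$ ($U = 0 \cdot 2 = 0$)
$\left(-85 + U\right) \left(-47 - 69\right) = \left(-85 + 0\right) \left(-47 - 69\right) = - 85 \left(-47 - 69\right) = \left(-85\right) \left(-116\right) = 9860$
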